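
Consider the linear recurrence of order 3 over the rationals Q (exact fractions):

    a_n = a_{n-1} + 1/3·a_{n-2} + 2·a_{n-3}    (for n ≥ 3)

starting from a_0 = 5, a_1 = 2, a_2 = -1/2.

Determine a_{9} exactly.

a_3 = 1·-1/2 + 1/3·2 + 2·5 = 61/6
a_4 = 1·61/6 + 1/3·-1/2 + 2·2 = 14
a_5 = 1·14 + 1/3·61/6 + 2·-1/2 = 295/18
a_6 = 1·295/18 + 1/3·14 + 2·61/6 = 745/18
a_7 = 1·745/18 + 1/3·295/18 + 2·14 = 2021/27
a_8 = 1·2021/27 + 1/3·745/18 + 2·295/18 = 6557/54
a_9 = 1·6557/54 + 1/3·2021/27 + 2·745/18 = 37123/162

37123/162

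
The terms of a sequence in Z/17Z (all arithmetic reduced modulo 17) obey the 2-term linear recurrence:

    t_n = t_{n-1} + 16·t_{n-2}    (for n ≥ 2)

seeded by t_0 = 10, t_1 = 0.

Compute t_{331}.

t_2 = 1·0 + 16·10 = 7
t_3 = 1·7 + 16·0 = 7
t_4 = 1·7 + 16·7 = 0
t_5 = 1·0 + 16·7 = 10
t_6 = 1·10 + 16·0 = 10
t_7 = 1·10 + 16·10 = 0
(t_6, t_7) = (10, 0) = (t_0, t_1), so the sequence has period 6.
331 ≡ 1 (mod 6), hence t_331 = t_1 = 0.

0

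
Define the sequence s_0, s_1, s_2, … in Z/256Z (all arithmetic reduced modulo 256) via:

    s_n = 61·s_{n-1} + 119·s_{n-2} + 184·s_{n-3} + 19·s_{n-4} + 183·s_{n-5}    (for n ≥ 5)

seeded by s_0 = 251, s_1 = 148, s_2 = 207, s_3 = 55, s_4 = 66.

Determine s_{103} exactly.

s_5 = 61·66 + 119·55 + 184·207 + 19·148 + 183·251 = 124
s_6 = 61·124 + 119·66 + 184·55 + 19·207 + 183·148 = 235
s_7 = 61·235 + 119·124 + 184·66 + 19·55 + 183·207 = 33
s_8 = 61·33 + 119·235 + 184·124 + 19·66 + 183·55 = 113
s_9 = 61·113 + 119·33 + 184·235 + 19·124 + 183·66 = 142
s_10 = 61·142 + 119·113 + 184·33 + 19·235 + 183·124 = 42
Continuing the recurrence:
  s_11 = 172;  s_12 = 140;  s_13 = 209;  s_14 = 33;  s_15 = 110;  s_16 = 29
  s_17 = 90;  s_18 = 215;  s_19 = 170;  s_20 = 236;  s_21 = 51;  s_22 = 86
  s_23 = 34;  s_24 = 198;  s_25 = 73;  s_26 = 182;  s_27 = 157;  s_28 = 123
  s_29 = 15;  s_30 = 73;  s_31 = 135;  s_32 = 62;  s_33 = 9;  s_34 = 35
  s_35 = 74;  s_36 = 122;  s_37 = 157;  s_38 = 87;  s_39 = 233;  s_40 = 194
  s_41 = 238;  s_42 = 12;  s_43 = 106;  s_44 = 219;  s_45 = 109;  s_46 = 252
  s_47 = 145;  s_48 = 16;  s_49 = 251;  s_50 = 22;  s_51 = 82;  s_52 = 3
  s_53 = 182;  s_54 = 194;  s_55 = 204;  s_56 = 113;  s_57 = 216;  s_58 = 31
  s_59 = 213;  s_60 = 161;  s_61 = 119;  s_62 = 255;  s_63 = 196;  s_64 = 251
  s_65 = 31;  s_66 = 238;  s_67 = 92;  s_68 = 147;  s_69 = 149;  s_70 = 201
  s_71 = 198;  s_72 = 98;  s_73 = 0;  s_74 = 76;  s_75 = 237;  s_76 = 157
  s_77 = 66;  s_78 = 177;  s_79 = 158;  s_80 = 111;  s_81 = 62;  s_82 = 64
  s_83 = 27;  s_84 = 238;  s_85 = 54;  s_86 = 250;  s_87 = 125;  s_88 = 198
  s_89 = 29;  s_90 = 243;  s_91 = 175;  s_92 = 141;  s_93 = 75;  s_94 = 246
  s_95 = 133;  s_96 = 131;  s_97 = 54;  s_98 = 58;  s_99 = 205;  s_100 = 107
  s_101 = 33
s_102 = 61·33 + 119·107 + 184·205 + 19·58 + 183·54 = 218
s_103 = 61·218 + 119·33 + 184·107 + 19·205 + 183·58 = 222

222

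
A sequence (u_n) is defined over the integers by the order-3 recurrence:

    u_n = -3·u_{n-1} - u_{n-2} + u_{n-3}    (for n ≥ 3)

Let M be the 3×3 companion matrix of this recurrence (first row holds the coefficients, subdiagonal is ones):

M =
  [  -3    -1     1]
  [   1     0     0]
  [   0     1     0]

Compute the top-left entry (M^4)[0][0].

(M^4)[0][0] is the top entry after applying M 4 times to the unit state (1, 0, 0). Equivalently it is h_{6} for the auxiliary sequence (h_n) obeying the same recurrence with h_2 = 1 and h_i = 0 for 0 ≤ i < 2:
h_3 = -3·1 + -1·0 + 1·0 = -3
h_4 = -3·-3 + -1·1 + 1·0 = 8
h_5 = -3·8 + -1·-3 + 1·1 = -20
h_6 = -3·-20 + -1·8 + 1·-3 = 49

49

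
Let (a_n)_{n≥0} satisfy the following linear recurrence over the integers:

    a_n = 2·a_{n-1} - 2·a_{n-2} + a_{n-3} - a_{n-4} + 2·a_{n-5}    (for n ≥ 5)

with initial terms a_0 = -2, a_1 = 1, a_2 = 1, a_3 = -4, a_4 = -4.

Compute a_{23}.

-222

a_5 = 2·-4 + -2·-4 + 1·1 + -1·1 + 2·-2 = -4
a_6 = 2·-4 + -2·-4 + 1·-4 + -1·1 + 2·1 = -3
a_7 = 2·-3 + -2·-4 + 1·-4 + -1·-4 + 2·1 = 4
a_8 = 2·4 + -2·-3 + 1·-4 + -1·-4 + 2·-4 = 6
a_9 = 2·6 + -2·4 + 1·-3 + -1·-4 + 2·-4 = -3
a_10 = 2·-3 + -2·6 + 1·4 + -1·-3 + 2·-4 = -19
a_11 = 2·-19 + -2·-3 + 1·6 + -1·4 + 2·-3 = -36
a_12 = 2·-36 + -2·-19 + 1·-3 + -1·6 + 2·4 = -35
a_13 = 2·-35 + -2·-36 + 1·-19 + -1·-3 + 2·6 = -2
a_14 = 2·-2 + -2·-35 + 1·-36 + -1·-19 + 2·-3 = 43
a_15 = 2·43 + -2·-2 + 1·-35 + -1·-36 + 2·-19 = 53
a_16 = 2·53 + -2·43 + 1·-2 + -1·-35 + 2·-36 = -19
a_17 = 2·-19 + -2·53 + 1·43 + -1·-2 + 2·-35 = -169
a_18 = 2·-169 + -2·-19 + 1·53 + -1·43 + 2·-2 = -294
a_19 = 2·-294 + -2·-169 + 1·-19 + -1·53 + 2·43 = -236
a_20 = 2·-236 + -2·-294 + 1·-169 + -1·-19 + 2·53 = 72
a_21 = 2·72 + -2·-236 + 1·-294 + -1·-169 + 2·-19 = 453
a_22 = 2·453 + -2·72 + 1·-236 + -1·-294 + 2·-169 = 482
a_23 = 2·482 + -2·453 + 1·72 + -1·-236 + 2·-294 = -222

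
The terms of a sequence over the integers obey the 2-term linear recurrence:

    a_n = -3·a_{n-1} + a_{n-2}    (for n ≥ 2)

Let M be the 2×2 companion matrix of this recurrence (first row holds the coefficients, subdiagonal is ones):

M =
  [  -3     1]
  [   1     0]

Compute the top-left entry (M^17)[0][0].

(M^17)[0][0] is the top entry after applying M 17 times to the unit state (1, 0). Equivalently it is h_{18} for the auxiliary sequence (h_n) obeying the same recurrence with h_1 = 1 and h_i = 0 for 0 ≤ i < 1:
h_2 = -3·1 + 1·0 = -3
h_3 = -3·-3 + 1·1 = 10
h_4 = -3·10 + 1·-3 = -33
h_5 = -3·-33 + 1·10 = 109
h_6 = -3·109 + 1·-33 = -360
h_7 = -3·-360 + 1·109 = 1189
h_8 = -3·1189 + 1·-360 = -3927
h_9 = -3·-3927 + 1·1189 = 12970
h_10 = -3·12970 + 1·-3927 = -42837
h_11 = -3·-42837 + 1·12970 = 141481
h_12 = -3·141481 + 1·-42837 = -467280
h_13 = -3·-467280 + 1·141481 = 1543321
h_14 = -3·1543321 + 1·-467280 = -5097243
h_15 = -3·-5097243 + 1·1543321 = 16835050
h_16 = -3·16835050 + 1·-5097243 = -55602393
h_17 = -3·-55602393 + 1·16835050 = 183642229
h_18 = -3·183642229 + 1·-55602393 = -606529080

-606529080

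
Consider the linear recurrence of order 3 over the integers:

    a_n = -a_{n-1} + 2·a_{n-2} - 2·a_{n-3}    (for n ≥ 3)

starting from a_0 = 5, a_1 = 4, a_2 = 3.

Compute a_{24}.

91080795

a_3 = -1·3 + 2·4 + -2·5 = -5
a_4 = -1·-5 + 2·3 + -2·4 = 3
a_5 = -1·3 + 2·-5 + -2·3 = -19
a_6 = -1·-19 + 2·3 + -2·-5 = 35
a_7 = -1·35 + 2·-19 + -2·3 = -79
a_8 = -1·-79 + 2·35 + -2·-19 = 187
a_9 = -1·187 + 2·-79 + -2·35 = -415
a_10 = -1·-415 + 2·187 + -2·-79 = 947
a_11 = -1·947 + 2·-415 + -2·187 = -2151
a_12 = -1·-2151 + 2·947 + -2·-415 = 4875
a_13 = -1·4875 + 2·-2151 + -2·947 = -11071
a_14 = -1·-11071 + 2·4875 + -2·-2151 = 25123
a_15 = -1·25123 + 2·-11071 + -2·4875 = -57015
a_16 = -1·-57015 + 2·25123 + -2·-11071 = 129403
a_17 = -1·129403 + 2·-57015 + -2·25123 = -293679
a_18 = -1·-293679 + 2·129403 + -2·-57015 = 666515
a_19 = -1·666515 + 2·-293679 + -2·129403 = -1512679
a_20 = -1·-1512679 + 2·666515 + -2·-293679 = 3433067
a_21 = -1·3433067 + 2·-1512679 + -2·666515 = -7791455
a_22 = -1·-7791455 + 2·3433067 + -2·-1512679 = 17682947
a_23 = -1·17682947 + 2·-7791455 + -2·3433067 = -40131991
a_24 = -1·-40131991 + 2·17682947 + -2·-7791455 = 91080795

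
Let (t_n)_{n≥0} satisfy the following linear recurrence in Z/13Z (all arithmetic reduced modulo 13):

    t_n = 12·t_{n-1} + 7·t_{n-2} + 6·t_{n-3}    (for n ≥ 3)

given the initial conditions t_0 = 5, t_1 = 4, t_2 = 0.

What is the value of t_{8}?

t_3 = 12·0 + 7·4 + 6·5 = 6
t_4 = 12·6 + 7·0 + 6·4 = 5
t_5 = 12·5 + 7·6 + 6·0 = 11
t_6 = 12·11 + 7·5 + 6·6 = 8
t_7 = 12·8 + 7·11 + 6·5 = 8
t_8 = 12·8 + 7·8 + 6·11 = 10

10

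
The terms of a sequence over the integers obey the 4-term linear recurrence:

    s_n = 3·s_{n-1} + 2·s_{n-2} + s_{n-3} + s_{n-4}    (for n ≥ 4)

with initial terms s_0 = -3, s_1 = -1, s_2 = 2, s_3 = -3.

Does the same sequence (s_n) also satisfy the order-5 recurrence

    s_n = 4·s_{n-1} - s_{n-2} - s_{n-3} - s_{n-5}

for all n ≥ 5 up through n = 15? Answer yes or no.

yes

Terms s_0..s_15: -3, -1, 2, -3, -9, -32, -115, -421, -1534, -5591, -20377, -74268, -270683, -986553, -3595670, -13105067
n=5: candidate gives -32, actual s_5 = -32 ✓
n=6: candidate gives -115, actual s_6 = -115 ✓
n=7: candidate gives -421, actual s_7 = -421 ✓
n=8: candidate gives -1534, actual s_8 = -1534 ✓
n=9: candidate gives -5591, actual s_9 = -5591 ✓
n=10: candidate gives -20377, actual s_10 = -20377 ✓
n=11: candidate gives -74268, actual s_11 = -74268 ✓
n=12: candidate gives -270683, actual s_12 = -270683 ✓
n=13: candidate gives -986553, actual s_13 = -986553 ✓
n=14: candidate gives -3595670, actual s_14 = -3595670 ✓
n=15: candidate gives -13105067, actual s_15 = -13105067 ✓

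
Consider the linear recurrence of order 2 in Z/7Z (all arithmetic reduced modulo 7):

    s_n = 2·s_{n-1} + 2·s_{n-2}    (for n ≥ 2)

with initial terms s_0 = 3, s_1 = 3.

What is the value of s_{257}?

5

s_2 = 2·3 + 2·3 = 5
s_3 = 2·5 + 2·3 = 2
s_4 = 2·2 + 2·5 = 0
s_5 = 2·0 + 2·2 = 4
s_6 = 2·4 + 2·0 = 1
s_7 = 2·1 + 2·4 = 3
s_8 = 2·3 + 2·1 = 1
s_9 = 2·1 + 2·3 = 1
s_10 = 2·1 + 2·1 = 4
s_11 = 2·4 + 2·1 = 3
s_12 = 2·3 + 2·4 = 0
s_13 = 2·0 + 2·3 = 6
s_14 = 2·6 + 2·0 = 5
s_15 = 2·5 + 2·6 = 1
s_16 = 2·1 + 2·5 = 5
s_17 = 2·5 + 2·1 = 5
s_18 = 2·5 + 2·5 = 6
s_19 = 2·6 + 2·5 = 1
s_20 = 2·1 + 2·6 = 0
s_21 = 2·0 + 2·1 = 2
s_22 = 2·2 + 2·0 = 4
s_23 = 2·4 + 2·2 = 5
s_24 = 2·5 + 2·4 = 4
s_25 = 2·4 + 2·5 = 4
s_26 = 2·4 + 2·4 = 2
s_27 = 2·2 + 2·4 = 5
s_28 = 2·5 + 2·2 = 0
s_29 = 2·0 + 2·5 = 3
s_30 = 2·3 + 2·0 = 6
s_31 = 2·6 + 2·3 = 4
s_32 = 2·4 + 2·6 = 6
s_33 = 2·6 + 2·4 = 6
s_34 = 2·6 + 2·6 = 3
s_35 = 2·3 + 2·6 = 4
s_36 = 2·4 + 2·3 = 0
s_37 = 2·0 + 2·4 = 1
s_38 = 2·1 + 2·0 = 2
s_39 = 2·2 + 2·1 = 6
s_40 = 2·6 + 2·2 = 2
s_41 = 2·2 + 2·6 = 2
s_42 = 2·2 + 2·2 = 1
s_43 = 2·1 + 2·2 = 6
s_44 = 2·6 + 2·1 = 0
s_45 = 2·0 + 2·6 = 5
s_46 = 2·5 + 2·0 = 3
s_47 = 2·3 + 2·5 = 2
s_48 = 2·2 + 2·3 = 3
s_49 = 2·3 + 2·2 = 3
(s_48, s_49) = (3, 3) = (s_0, s_1), so the sequence has period 48.
257 ≡ 17 (mod 48), hence s_257 = s_17 = 5.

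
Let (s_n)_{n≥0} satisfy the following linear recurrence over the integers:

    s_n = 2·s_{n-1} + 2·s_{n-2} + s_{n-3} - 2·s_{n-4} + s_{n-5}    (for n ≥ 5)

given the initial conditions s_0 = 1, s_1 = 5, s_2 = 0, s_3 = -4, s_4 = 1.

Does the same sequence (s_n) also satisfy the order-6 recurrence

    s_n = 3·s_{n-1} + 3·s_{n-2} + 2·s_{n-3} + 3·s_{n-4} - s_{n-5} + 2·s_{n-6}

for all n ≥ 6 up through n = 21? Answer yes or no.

Terms s_0..s_21: 1, 5, 0, -4, 1, -15, -27, -75, -225, -596, -1678, -4650, -12877, -35765, -99174, -275133, -763275, -2117337, -5873774, -16294405, -45202278, -125395741
n=6: candidate gives -53, actual s_6 = -27 ✗

no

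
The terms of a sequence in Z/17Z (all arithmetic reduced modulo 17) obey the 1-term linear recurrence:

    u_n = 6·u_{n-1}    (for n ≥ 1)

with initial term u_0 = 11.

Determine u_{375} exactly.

u_1 = 6·11 = 15
u_2 = 6·15 = 5
u_3 = 6·5 = 13
u_4 = 6·13 = 10
u_5 = 6·10 = 9
u_6 = 6·9 = 3
u_7 = 6·3 = 1
u_8 = 6·1 = 6
u_9 = 6·6 = 2
u_10 = 6·2 = 12
u_11 = 6·12 = 4
u_12 = 6·4 = 7
u_13 = 6·7 = 8
u_14 = 6·8 = 14
u_15 = 6·14 = 16
u_16 = 6·16 = 11
(u_16) = (11) = (u_0), so the sequence has period 16.
375 ≡ 7 (mod 16), hence u_375 = u_7 = 1.

1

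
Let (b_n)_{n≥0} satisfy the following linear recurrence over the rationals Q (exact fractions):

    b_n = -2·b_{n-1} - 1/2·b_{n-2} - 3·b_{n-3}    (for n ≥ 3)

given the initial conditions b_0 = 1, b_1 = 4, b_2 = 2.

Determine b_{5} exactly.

b_3 = -2·2 + -1/2·4 + -3·1 = -9
b_4 = -2·-9 + -1/2·2 + -3·4 = 5
b_5 = -2·5 + -1/2·-9 + -3·2 = -23/2

-23/2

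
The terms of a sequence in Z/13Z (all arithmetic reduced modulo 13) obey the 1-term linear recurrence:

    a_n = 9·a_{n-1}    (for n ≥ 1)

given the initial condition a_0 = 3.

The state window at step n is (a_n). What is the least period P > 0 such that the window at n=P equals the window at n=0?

3

n=0: window = (3)
n=1: window = (1)
n=2: window = (9)
n=3: window = (3)
window at n=3 equals window at n=0 → period = 3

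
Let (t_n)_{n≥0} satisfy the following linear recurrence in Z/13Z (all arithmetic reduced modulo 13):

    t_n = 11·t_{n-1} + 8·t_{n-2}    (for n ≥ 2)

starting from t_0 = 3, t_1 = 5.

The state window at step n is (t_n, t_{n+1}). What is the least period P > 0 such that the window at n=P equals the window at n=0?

n=0: window = (3, 5)
n=1: window = (5, 1)
n=2: window = (1, 12)
n=3: window = (12, 10)
n=4: window = (10, 11)
n=5: window = (11, 6)
n=6: window = (6, 11)
n=7: window = (11, 0)
n=8: window = (0, 10)
n=9: window = (10, 6)
n=10: window = (6, 3)
n=11: window = (3, 3)
n=12: window = (3, 5)
window at n=12 equals window at n=0 → period = 12

12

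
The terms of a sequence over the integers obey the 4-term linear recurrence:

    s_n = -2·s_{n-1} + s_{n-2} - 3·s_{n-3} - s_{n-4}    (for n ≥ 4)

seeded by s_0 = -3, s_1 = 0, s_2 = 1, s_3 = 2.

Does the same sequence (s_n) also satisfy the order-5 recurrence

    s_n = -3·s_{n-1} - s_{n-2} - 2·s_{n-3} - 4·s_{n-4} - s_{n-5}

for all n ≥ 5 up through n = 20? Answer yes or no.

Terms s_0..s_20: -3, 0, 1, 2, 0, -1, -5, 7, -16, 55, -142, 380, -1051, 2853, -7755, 21136, -57535, 156618, -426424, 1160935, -3160613
n=5: candidate gives -1, actual s_5 = -1 ✓
n=6: candidate gives -5, actual s_6 = -5 ✓
n=7: candidate gives 7, actual s_7 = 7 ✓
n=8: candidate gives -16, actual s_8 = -16 ✓
n=9: candidate gives 55, actual s_9 = 55 ✓
n=10: candidate gives -142, actual s_10 = -142 ✓
n=11: candidate gives 380, actual s_11 = 380 ✓
n=12: candidate gives -1051, actual s_12 = -1051 ✓
n=13: candidate gives 2853, actual s_13 = 2853 ✓
n=14: candidate gives -7755, actual s_14 = -7755 ✓
n=15: candidate gives 21136, actual s_15 = 21136 ✓
n=16: candidate gives -57535, actual s_16 = -57535 ✓
n=17: candidate gives 156618, actual s_17 = 156618 ✓
n=18: candidate gives -426424, actual s_18 = -426424 ✓
n=19: candidate gives 1160935, actual s_19 = 1160935 ✓
n=20: candidate gives -3160613, actual s_20 = -3160613 ✓

yes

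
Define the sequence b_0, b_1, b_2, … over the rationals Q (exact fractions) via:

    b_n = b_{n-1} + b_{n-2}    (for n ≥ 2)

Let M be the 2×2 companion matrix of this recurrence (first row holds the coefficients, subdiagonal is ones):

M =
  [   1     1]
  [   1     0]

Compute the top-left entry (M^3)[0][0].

(M^3)[0][0] is the top entry after applying M 3 times to the unit state (1, 0). Equivalently it is h_{4} for the auxiliary sequence (h_n) obeying the same recurrence with h_1 = 1 and h_i = 0 for 0 ≤ i < 1:
h_2 = 1·1 + 1·0 = 1
h_3 = 1·1 + 1·1 = 2
h_4 = 1·2 + 1·1 = 3

3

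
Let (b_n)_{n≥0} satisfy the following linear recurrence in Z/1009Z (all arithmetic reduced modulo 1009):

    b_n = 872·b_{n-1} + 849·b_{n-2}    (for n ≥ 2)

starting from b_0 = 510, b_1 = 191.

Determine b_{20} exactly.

b_2 = 872·191 + 849·510 = 196
b_3 = 872·196 + 849·191 = 101
b_4 = 872·101 + 849·196 = 208
b_5 = 872·208 + 849·101 = 749
b_6 = 872·749 + 849·208 = 322
b_7 = 872·322 + 849·749 = 513
b_8 = 872·513 + 849·322 = 288
b_9 = 872·288 + 849·513 = 553
b_10 = 872·553 + 849·288 = 248
b_11 = 872·248 + 849·553 = 642
b_12 = 872·642 + 849·248 = 509
b_13 = 872·509 + 849·642 = 86
b_14 = 872·86 + 849·509 = 615
b_15 = 872·615 + 849·86 = 867
b_16 = 872·867 + 849·615 = 765
b_17 = 872·765 + 849·867 = 653
b_18 = 872·653 + 849·765 = 29
b_19 = 872·29 + 849·653 = 519
b_20 = 872·519 + 849·29 = 941

941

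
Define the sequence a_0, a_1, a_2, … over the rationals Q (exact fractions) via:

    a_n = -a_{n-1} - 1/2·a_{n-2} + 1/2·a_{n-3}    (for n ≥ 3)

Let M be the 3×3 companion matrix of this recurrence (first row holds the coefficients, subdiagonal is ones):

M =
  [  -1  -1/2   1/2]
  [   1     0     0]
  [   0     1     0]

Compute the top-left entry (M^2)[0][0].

(M^2)[0][0] is the top entry after applying M 2 times to the unit state (1, 0, 0). Equivalently it is h_{4} for the auxiliary sequence (h_n) obeying the same recurrence with h_2 = 1 and h_i = 0 for 0 ≤ i < 2:
h_3 = -1·1 + -1/2·0 + 1/2·0 = -1
h_4 = -1·-1 + -1/2·1 + 1/2·0 = 1/2

1/2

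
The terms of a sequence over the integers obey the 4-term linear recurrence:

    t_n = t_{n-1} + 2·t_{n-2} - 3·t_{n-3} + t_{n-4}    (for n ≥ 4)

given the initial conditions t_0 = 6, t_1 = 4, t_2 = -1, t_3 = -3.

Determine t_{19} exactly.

t_4 = 1·-3 + 2·-1 + -3·4 + 1·6 = -11
t_5 = 1·-11 + 2·-3 + -3·-1 + 1·4 = -10
t_6 = 1·-10 + 2·-11 + -3·-3 + 1·-1 = -24
t_7 = 1·-24 + 2·-10 + -3·-11 + 1·-3 = -14
t_8 = 1·-14 + 2·-24 + -3·-10 + 1·-11 = -43
t_9 = 1·-43 + 2·-14 + -3·-24 + 1·-10 = -9
t_10 = 1·-9 + 2·-43 + -3·-14 + 1·-24 = -77
t_11 = 1·-77 + 2·-9 + -3·-43 + 1·-14 = 20
t_12 = 1·20 + 2·-77 + -3·-9 + 1·-43 = -150
t_13 = 1·-150 + 2·20 + -3·-77 + 1·-9 = 112
t_14 = 1·112 + 2·-150 + -3·20 + 1·-77 = -325
t_15 = 1·-325 + 2·112 + -3·-150 + 1·20 = 369
t_16 = 1·369 + 2·-325 + -3·112 + 1·-150 = -767
t_17 = 1·-767 + 2·369 + -3·-325 + 1·112 = 1058
t_18 = 1·1058 + 2·-767 + -3·369 + 1·-325 = -1908
t_19 = 1·-1908 + 2·1058 + -3·-767 + 1·369 = 2878

2878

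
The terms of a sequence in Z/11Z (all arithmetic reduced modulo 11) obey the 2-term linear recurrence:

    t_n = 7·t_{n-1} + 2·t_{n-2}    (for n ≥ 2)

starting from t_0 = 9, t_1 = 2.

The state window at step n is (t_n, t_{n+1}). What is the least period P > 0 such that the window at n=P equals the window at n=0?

60

n=0: window = (9, 2)
n=1: window = (2, 10)
n=2: window = (10, 8)
n=3: window = (8, 10)
n=4: window = (10, 9)
n=5: window = (9, 6)
n=6: window = (6, 5)
n=7: window = (5, 3)
n=8: window = (3, 9)
n=9: window = (9, 3)
n=10: window = (3, 6)
n=11: window = (6, 4)
n=12: window = (4, 7)
n=13: window = (7, 2)
n=14: window = (2, 6)
n=15: window = (6, 2)
n=16: window = (2, 4)
n=17: window = (4, 10)
n=18: window = (10, 1)
n=19: window = (1, 5)
n=20: window = (5, 4)
n=21: window = (4, 5)
n=22: window = (5, 10)
n=23: window = (10, 3)
n=24: window = (3, 8)
n=25: window = (8, 7)
n=26: window = (7, 10)
n=27: window = (10, 7)
n=28: window = (7, 3)
n=29: window = (3, 2)
n=30: window = (2, 9)
n=31: window = (9, 1)
n=32: window = (1, 3)
n=33: window = (3, 1)
n=34: window = (1, 2)
n=35: window = (2, 5)
n=36: window = (5, 6)
n=37: window = (6, 8)
n=38: window = (8, 2)
n=39: window = (2, 8)
n=40: window = (8, 5)
…
n=58: window = (4, 8)
n=59: window = (8, 9)
n=60: window = (9, 2)
window at n=60 equals window at n=0 → period = 60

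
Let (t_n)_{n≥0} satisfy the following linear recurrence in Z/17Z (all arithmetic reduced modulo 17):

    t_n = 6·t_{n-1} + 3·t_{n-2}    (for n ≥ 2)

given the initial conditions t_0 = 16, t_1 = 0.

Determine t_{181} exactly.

t_2 = 6·0 + 3·16 = 14
t_3 = 6·14 + 3·0 = 16
t_4 = 6·16 + 3·14 = 2
t_5 = 6·2 + 3·16 = 9
t_6 = 6·9 + 3·2 = 9
t_7 = 6·9 + 3·9 = 13
t_8 = 6·13 + 3·9 = 3
t_9 = 6·3 + 3·13 = 6
t_10 = 6·6 + 3·3 = 11
t_11 = 6·11 + 3·6 = 16
t_12 = 6·16 + 3·11 = 10
t_13 = 6·10 + 3·16 = 6
t_14 = 6·6 + 3·10 = 15
t_15 = 6·15 + 3·6 = 6
t_16 = 6·6 + 3·15 = 13
t_17 = 6·13 + 3·6 = 11
t_18 = 6·11 + 3·13 = 3
t_19 = 6·3 + 3·11 = 0
t_20 = 6·0 + 3·3 = 9
t_21 = 6·9 + 3·0 = 3
t_22 = 6·3 + 3·9 = 11
t_23 = 6·11 + 3·3 = 7
t_24 = 6·7 + 3·11 = 7
t_25 = 6·7 + 3·7 = 12
t_26 = 6·12 + 3·7 = 8
t_27 = 6·8 + 3·12 = 16
t_28 = 6·16 + 3·8 = 1
t_29 = 6·1 + 3·16 = 3
t_30 = 6·3 + 3·1 = 4
t_31 = 6·4 + 3·3 = 16
t_32 = 6·16 + 3·4 = 6
t_33 = 6·6 + 3·16 = 16
t_34 = 6·16 + 3·6 = 12
t_35 = 6·12 + 3·16 = 1
t_36 = 6·1 + 3·12 = 8
t_37 = 6·8 + 3·1 = 0
t_38 = 6·0 + 3·8 = 7
t_39 = 6·7 + 3·0 = 8
t_40 = 6·8 + 3·7 = 1
t_41 = 6·1 + 3·8 = 13
t_42 = 6·13 + 3·1 = 13
t_43 = 6·13 + 3·13 = 15
t_44 = 6·15 + 3·13 = 10
t_45 = 6·10 + 3·15 = 3
t_46 = 6·3 + 3·10 = 14
t_47 = 6·14 + 3·3 = 8
t_48 = 6·8 + 3·14 = 5
t_49 = 6·5 + 3·8 = 3
t_50 = 6·3 + 3·5 = 16
t_51 = 6·16 + 3·3 = 3
t_52 = 6·3 + 3·16 = 15
t_53 = 6·15 + 3·3 = 14
t_54 = 6·14 + 3·15 = 10
t_55 = 6·10 + 3·14 = 0
t_56 = 6·0 + 3·10 = 13
t_57 = 6·13 + 3·0 = 10
t_58 = 6·10 + 3·13 = 14
t_59 = 6·14 + 3·10 = 12
t_60 = 6·12 + 3·14 = 12
t_61 = 6·12 + 3·12 = 6
t_62 = 6·6 + 3·12 = 4
t_63 = 6·4 + 3·6 = 8
t_64 = 6·8 + 3·4 = 9
t_65 = 6·9 + 3·8 = 10
t_66 = 6·10 + 3·9 = 2
t_67 = 6·2 + 3·10 = 8
t_68 = 6·8 + 3·2 = 3
t_69 = 6·3 + 3·8 = 8
t_70 = 6·8 + 3·3 = 6
t_71 = 6·6 + 3·8 = 9
t_72 = 6·9 + 3·6 = 4
t_73 = 6·4 + 3·9 = 0
t_74 = 6·0 + 3·4 = 12
t_75 = 6·12 + 3·0 = 4
t_76 = 6·4 + 3·12 = 9
t_77 = 6·9 + 3·4 = 15
t_78 = 6·15 + 3·9 = 15
t_79 = 6·15 + 3·15 = 16
t_80 = 6·16 + 3·15 = 5
t_81 = 6·5 + 3·16 = 10
t_82 = 6·10 + 3·5 = 7
t_83 = 6·7 + 3·10 = 4
t_84 = 6·4 + 3·7 = 11
t_85 = 6·11 + 3·4 = 10
t_86 = 6·10 + 3·11 = 8
t_87 = 6·8 + 3·10 = 10
t_88 = 6·10 + 3·8 = 16
t_89 = 6·16 + 3·10 = 7
t_90 = 6·7 + 3·16 = 5
t_91 = 6·5 + 3·7 = 0
t_92 = 6·0 + 3·5 = 15
t_93 = 6·15 + 3·0 = 5
t_94 = 6·5 + 3·15 = 7
t_95 = 6·7 + 3·5 = 6
t_96 = 6·6 + 3·7 = 6
t_97 = 6·6 + 3·6 = 3
t_98 = 6·3 + 3·6 = 2
t_99 = 6·2 + 3·3 = 4
t_100 = 6·4 + 3·2 = 13
t_101 = 6·13 + 3·4 = 5
t_102 = 6·5 + 3·13 = 1
t_103 = 6·1 + 3·5 = 4
t_104 = 6·4 + 3·1 = 10
t_105 = 6·10 + 3·4 = 4
t_106 = 6·4 + 3·10 = 3
t_107 = 6·3 + 3·4 = 13
t_108 = 6·13 + 3·3 = 2
t_109 = 6·2 + 3·13 = 0
t_110 = 6·0 + 3·2 = 6
t_111 = 6·6 + 3·0 = 2
t_112 = 6·2 + 3·6 = 13
t_113 = 6·13 + 3·2 = 16
t_114 = 6·16 + 3·13 = 16
t_115 = 6·16 + 3·16 = 8
t_116 = 6·8 + 3·16 = 11
t_117 = 6·11 + 3·8 = 5
t_118 = 6·5 + 3·11 = 12
t_119 = 6·12 + 3·5 = 2
t_120 = 6·2 + 3·12 = 14
t_121 = 6·14 + 3·2 = 5
t_122 = 6·5 + 3·14 = 4
t_123 = 6·4 + 3·5 = 5
t_124 = 6·5 + 3·4 = 8
t_125 = 6·8 + 3·5 = 12
t_126 = 6·12 + 3·8 = 11
t_127 = 6·11 + 3·12 = 0
t_128 = 6·0 + 3·11 = 16
t_129 = 6·16 + 3·0 = 11
t_130 = 6·11 + 3·16 = 12
t_131 = 6·12 + 3·11 = 3
t_132 = 6·3 + 3·12 = 3
t_133 = 6·3 + 3·3 = 10
t_134 = 6·10 + 3·3 = 1
t_135 = 6·1 + 3·10 = 2
t_136 = 6·2 + 3·1 = 15
t_137 = 6·15 + 3·2 = 11
t_138 = 6·11 + 3·15 = 9
t_139 = 6·9 + 3·11 = 2
t_140 = 6·2 + 3·9 = 5
t_141 = 6·5 + 3·2 = 2
t_142 = 6·2 + 3·5 = 10
t_143 = 6·10 + 3·2 = 15
t_144 = 6·15 + 3·10 = 1
t_145 = 6·1 + 3·15 = 0
t_146 = 6·0 + 3·1 = 3
t_147 = 6·3 + 3·0 = 1
t_148 = 6·1 + 3·3 = 15
t_149 = 6·15 + 3·1 = 8
t_150 = 6·8 + 3·15 = 8
t_151 = 6·8 + 3·8 = 4
t_152 = 6·4 + 3·8 = 14
t_153 = 6·14 + 3·4 = 11
t_154 = 6·11 + 3·14 = 6
t_155 = 6·6 + 3·11 = 1
t_156 = 6·1 + 3·6 = 7
t_157 = 6·7 + 3·1 = 11
t_158 = 6·11 + 3·7 = 2
t_159 = 6·2 + 3·11 = 11
t_160 = 6·11 + 3·2 = 4
t_161 = 6·4 + 3·11 = 6
t_162 = 6·6 + 3·4 = 14
t_163 = 6·14 + 3·6 = 0
t_164 = 6·0 + 3·14 = 8
t_165 = 6·8 + 3·0 = 14
t_166 = 6·14 + 3·8 = 6
t_167 = 6·6 + 3·14 = 10
t_168 = 6·10 + 3·6 = 10
t_169 = 6·10 + 3·10 = 5
t_170 = 6·5 + 3·10 = 9
t_171 = 6·9 + 3·5 = 1
t_172 = 6·1 + 3·9 = 16
t_173 = 6·16 + 3·1 = 14
t_174 = 6·14 + 3·16 = 13
t_175 = 6·13 + 3·14 = 1
t_176 = 6·1 + 3·13 = 11
t_177 = 6·11 + 3·1 = 1
t_178 = 6·1 + 3·11 = 5
t_179 = 6·5 + 3·1 = 16
t_180 = 6·16 + 3·5 = 9
t_181 = 6·9 + 3·16 = 0

0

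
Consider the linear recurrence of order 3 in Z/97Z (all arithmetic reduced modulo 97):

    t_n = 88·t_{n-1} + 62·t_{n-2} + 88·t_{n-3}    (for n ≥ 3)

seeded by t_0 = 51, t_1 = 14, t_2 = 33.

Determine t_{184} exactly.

t_3 = 88·33 + 62·14 + 88·51 = 15
t_4 = 88·15 + 62·33 + 88·14 = 39
t_5 = 88·39 + 62·15 + 88·33 = 88
t_6 = 88·88 + 62·39 + 88·15 = 36
t_7 = 88·36 + 62·88 + 88·39 = 28
t_8 = 88·28 + 62·36 + 88·88 = 24
Continuing the recurrence:
  t_9 = 32;  t_10 = 75;  t_11 = 26;  t_12 = 54;  t_13 = 63;  t_14 = 25
  t_15 = 91;  t_16 = 67;  t_17 = 61;  t_18 = 70;  t_19 = 27;  t_20 = 56
  t_21 = 55;  t_22 = 18;  t_23 = 28;  t_24 = 78;  t_25 = 96;  t_26 = 34
  t_27 = 94;  t_28 = 10;  t_29 = 0;  t_30 = 65;  t_31 = 4;  t_32 = 17
  t_33 = 92;  t_34 = 93;  t_35 = 58;  t_36 = 51;  t_37 = 69;  t_38 = 79
  t_39 = 4;  t_40 = 70;  t_41 = 71;  t_42 = 76;  t_43 = 81;  t_44 = 46
  t_45 = 44;  t_46 = 78;  t_47 = 60;  t_48 = 20;  t_49 = 25;  t_50 = 87
  t_51 = 5;  t_52 = 80;  t_53 = 68;  t_54 = 35;  t_55 = 77;  t_56 = 89
  t_57 = 69;  t_58 = 33;  t_59 = 76;  t_60 = 62;  t_61 = 74;  t_62 = 69
  t_63 = 14;  t_64 = 91;  t_65 = 10;  t_66 = 91;  t_67 = 49;  t_68 = 67
  t_69 = 64;  t_70 = 33;  t_71 = 61;  t_72 = 48;  t_73 = 46;  t_74 = 73
  t_75 = 17;  t_76 = 79;  t_77 = 74;  t_78 = 5;  t_79 = 49;  t_80 = 76
  t_81 = 78;  t_82 = 77;  t_83 = 64;  t_84 = 4;  t_85 = 38;  t_86 = 9
  t_87 = 8;  t_88 = 47;  t_89 = 89;  t_90 = 4;  t_91 = 15;  t_92 = 88
  t_93 = 5;  t_94 = 38;  t_95 = 49;  t_96 = 27;  t_97 = 28;  t_98 = 11
  t_99 = 36;  t_100 = 9;  t_101 = 15;  t_102 = 2;  t_103 = 55;  t_104 = 76
  t_105 = 89;  t_106 = 21;  t_107 = 86;  t_108 = 18;  t_109 = 34;  t_110 = 36
  t_111 = 70;  t_112 = 35;  t_113 = 15;  t_114 = 47;  t_115 = 95;  t_116 = 81
  t_117 = 82;  t_118 = 34;  t_119 = 72;  t_120 = 43;  t_121 = 85;  t_122 = 89
  t_123 = 8;  t_124 = 25;  t_125 = 52;  t_126 = 40;  t_127 = 20;  t_128 = 86
  t_129 = 9;  t_130 = 27;  t_131 = 26;  t_132 = 1;  t_133 = 2;  t_134 = 4
  t_135 = 79;  t_136 = 4;  t_137 = 73;  t_138 = 44;  t_139 = 20;  t_140 = 48
  t_141 = 24;  t_142 = 58;  t_143 = 49;  t_144 = 29;  t_145 = 24;  t_146 = 74
  t_147 = 76;  t_148 = 2;  t_149 = 51;  t_150 = 48;  t_151 = 93;  t_152 = 31
  t_153 = 11;  t_154 = 16;  t_155 = 65;  t_156 = 17;  t_157 = 47;  t_158 = 46
  t_159 = 19;  t_160 = 27;  t_161 = 36;  t_162 = 15;  t_163 = 11;  t_164 = 22
  t_165 = 58;  t_166 = 64;  t_167 = 9;  t_168 = 67;  t_169 = 58;  t_170 = 59
  t_171 = 37;  t_172 = 87;  t_173 = 10;  t_174 = 24;  t_175 = 9;  t_176 = 56
  t_177 = 32;  t_178 = 96;  t_179 = 34;  t_180 = 23;  t_181 = 67;  t_182 = 32
t_183 = 88·32 + 62·67 + 88·23 = 70
t_184 = 88·70 + 62·32 + 88·67 = 72

72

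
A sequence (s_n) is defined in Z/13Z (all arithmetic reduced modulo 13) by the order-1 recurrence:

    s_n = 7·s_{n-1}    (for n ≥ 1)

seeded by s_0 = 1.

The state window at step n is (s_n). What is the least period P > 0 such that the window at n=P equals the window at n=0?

12

n=0: window = (1)
n=1: window = (7)
n=2: window = (10)
n=3: window = (5)
n=4: window = (9)
n=5: window = (11)
n=6: window = (12)
n=7: window = (6)
n=8: window = (3)
n=9: window = (8)
n=10: window = (4)
n=11: window = (2)
n=12: window = (1)
window at n=12 equals window at n=0 → period = 12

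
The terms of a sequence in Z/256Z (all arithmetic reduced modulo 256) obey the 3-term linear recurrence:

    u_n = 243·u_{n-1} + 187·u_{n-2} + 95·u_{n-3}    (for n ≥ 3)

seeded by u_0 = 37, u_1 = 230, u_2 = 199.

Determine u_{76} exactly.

u_3 = 243·199 + 187·230 + 95·37 = 162
u_4 = 243·162 + 187·199 + 95·230 = 125
u_5 = 243·125 + 187·162 + 95·199 = 214
u_6 = 243·214 + 187·125 + 95·162 = 143
u_7 = 243·143 + 187·214 + 95·125 = 114
u_8 = 243·114 + 187·143 + 95·214 = 21
u_9 = 243·21 + 187·114 + 95·143 = 70
u_10 = 243·70 + 187·21 + 95·114 = 23
u_11 = 243·23 + 187·70 + 95·21 = 194
u_12 = 243·194 + 187·23 + 95·70 = 237
u_13 = 243·237 + 187·194 + 95·23 = 54
u_14 = 243·54 + 187·237 + 95·194 = 95
u_15 = 243·95 + 187·54 + 95·237 = 146
u_16 = 243·146 + 187·95 + 95·54 = 5
u_17 = 243·5 + 187·146 + 95·95 = 166
u_18 = 243·166 + 187·5 + 95·146 = 103
u_19 = 243·103 + 187·166 + 95·5 = 226
u_20 = 243·226 + 187·103 + 95·166 = 93
u_21 = 243·93 + 187·226 + 95·103 = 150
u_22 = 243·150 + 187·93 + 95·226 = 47
u_23 = 243·47 + 187·150 + 95·93 = 178
u_24 = 243·178 + 187·47 + 95·150 = 245
u_25 = 243·245 + 187·178 + 95·47 = 6
u_26 = 243·6 + 187·245 + 95·178 = 183
u_27 = 243·183 + 187·6 + 95·245 = 2
u_28 = 243·2 + 187·183 + 95·6 = 205
u_29 = 243·205 + 187·2 + 95·183 = 246
u_30 = 243·246 + 187·205 + 95·2 = 255
u_31 = 243·255 + 187·246 + 95·205 = 210
u_32 = 243·210 + 187·255 + 95·246 = 229
u_33 = 243·229 + 187·210 + 95·255 = 102
u_34 = 243·102 + 187·229 + 95·210 = 7
u_35 = 243·7 + 187·102 + 95·229 = 34
u_36 = 243·34 + 187·7 + 95·102 = 61
u_37 = 243·61 + 187·34 + 95·7 = 86
u_38 = 243·86 + 187·61 + 95·34 = 207
u_39 = 243·207 + 187·86 + 95·61 = 242
u_40 = 243·242 + 187·207 + 95·86 = 213
u_41 = 243·213 + 187·242 + 95·207 = 198
u_42 = 243·198 + 187·213 + 95·242 = 87
u_43 = 243·87 + 187·198 + 95·213 = 66
u_44 = 243·66 + 187·87 + 95·198 = 173
u_45 = 243·173 + 187·66 + 95·87 = 182
u_46 = 243·182 + 187·173 + 95·66 = 159
u_47 = 243·159 + 187·182 + 95·173 = 18
u_48 = 243·18 + 187·159 + 95·182 = 197
u_49 = 243·197 + 187·18 + 95·159 = 38
u_50 = 243·38 + 187·197 + 95·18 = 167
u_51 = 243·167 + 187·38 + 95·197 = 98
u_52 = 243·98 + 187·167 + 95·38 = 29
u_53 = 243·29 + 187·98 + 95·167 = 22
u_54 = 243·22 + 187·29 + 95·98 = 111
u_55 = 243·111 + 187·22 + 95·29 = 50
u_56 = 243·50 + 187·111 + 95·22 = 181
u_57 = 243·181 + 187·50 + 95·111 = 134
u_58 = 243·134 + 187·181 + 95·50 = 247
u_59 = 243·247 + 187·134 + 95·181 = 130
u_60 = 243·130 + 187·247 + 95·134 = 141
u_61 = 243·141 + 187·130 + 95·247 = 118
u_62 = 243·118 + 187·141 + 95·130 = 63
u_63 = 243·63 + 187·118 + 95·141 = 82
u_64 = 243·82 + 187·63 + 95·118 = 165
u_65 = 243·165 + 187·82 + 95·63 = 230
u_66 = 243·230 + 187·165 + 95·82 = 71
u_67 = 243·71 + 187·230 + 95·165 = 162
u_68 = 243·162 + 187·71 + 95·230 = 253
u_69 = 243·253 + 187·162 + 95·71 = 214
u_70 = 243·214 + 187·253 + 95·162 = 15
u_71 = 243·15 + 187·214 + 95·253 = 114
u_72 = 243·114 + 187·15 + 95·214 = 149
u_73 = 243·149 + 187·114 + 95·15 = 70
u_74 = 243·70 + 187·149 + 95·114 = 151
u_75 = 243·151 + 187·70 + 95·149 = 194
u_76 = 243·194 + 187·151 + 95·70 = 109

109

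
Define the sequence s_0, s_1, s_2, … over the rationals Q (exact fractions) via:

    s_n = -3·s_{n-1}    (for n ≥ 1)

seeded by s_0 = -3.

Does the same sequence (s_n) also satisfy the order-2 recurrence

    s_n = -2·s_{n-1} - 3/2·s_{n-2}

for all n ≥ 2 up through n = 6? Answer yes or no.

no

Terms s_0..s_6: -3, 9, -27, 81, -243, 729, -2187
n=2: candidate gives -27/2, actual s_2 = -27 ✗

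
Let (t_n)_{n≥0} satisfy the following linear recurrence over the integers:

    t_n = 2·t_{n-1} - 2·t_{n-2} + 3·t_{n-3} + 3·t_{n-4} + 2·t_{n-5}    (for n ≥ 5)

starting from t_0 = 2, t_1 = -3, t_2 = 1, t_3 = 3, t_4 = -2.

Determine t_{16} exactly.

-14009

t_5 = 2·-2 + -2·3 + 3·1 + 3·-3 + 2·2 = -12
t_6 = 2·-12 + -2·-2 + 3·3 + 3·1 + 2·-3 = -14
t_7 = 2·-14 + -2·-12 + 3·-2 + 3·3 + 2·1 = 1
t_8 = 2·1 + -2·-14 + 3·-12 + 3·-2 + 2·3 = -6
t_9 = 2·-6 + -2·1 + 3·-14 + 3·-12 + 2·-2 = -96
t_10 = 2·-96 + -2·-6 + 3·1 + 3·-14 + 2·-12 = -243
t_11 = 2·-243 + -2·-96 + 3·-6 + 3·1 + 2·-14 = -337
t_12 = 2·-337 + -2·-243 + 3·-96 + 3·-6 + 2·1 = -492
t_13 = 2·-492 + -2·-337 + 3·-243 + 3·-96 + 2·-6 = -1339
t_14 = 2·-1339 + -2·-492 + 3·-337 + 3·-243 + 2·-96 = -3626
t_15 = 2·-3626 + -2·-1339 + 3·-492 + 3·-337 + 2·-243 = -7547
t_16 = 2·-7547 + -2·-3626 + 3·-1339 + 3·-492 + 2·-337 = -14009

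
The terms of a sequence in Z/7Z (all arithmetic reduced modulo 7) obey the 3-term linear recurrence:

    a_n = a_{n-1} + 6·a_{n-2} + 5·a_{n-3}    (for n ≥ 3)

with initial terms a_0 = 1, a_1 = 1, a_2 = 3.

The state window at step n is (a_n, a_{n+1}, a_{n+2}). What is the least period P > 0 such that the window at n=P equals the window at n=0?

n=0: window = (1, 1, 3)
n=1: window = (1, 3, 0)
n=2: window = (3, 0, 2)
n=3: window = (0, 2, 3)
n=4: window = (2, 3, 1)
n=5: window = (3, 1, 1)
n=6: window = (1, 1, 1)
n=7: window = (1, 1, 5)
n=8: window = (1, 5, 2)
n=9: window = (5, 2, 2)
n=10: window = (2, 2, 4)
n=11: window = (2, 4, 5)
n=12: window = (4, 5, 4)
n=13: window = (5, 4, 5)
n=14: window = (4, 5, 5)
n=15: window = (5, 5, 6)
n=16: window = (5, 6, 5)
n=17: window = (6, 5, 3)
n=18: window = (5, 3, 0)
n=19: window = (3, 0, 1)
n=20: window = (0, 1, 2)
n=21: window = (1, 2, 1)
n=22: window = (2, 1, 4)
n=23: window = (1, 4, 6)
n=24: window = (4, 6, 0)
n=25: window = (6, 0, 0)
n=26: window = (0, 0, 2)
n=27: window = (0, 2, 2)
n=28: window = (2, 2, 0)
n=29: window = (2, 0, 1)
n=30: window = (0, 1, 4)
n=31: window = (1, 4, 3)
n=32: window = (4, 3, 4)
n=33: window = (3, 4, 0)
n=34: window = (4, 0, 4)
n=35: window = (0, 4, 3)
n=36: window = (4, 3, 6)
n=37: window = (3, 6, 2)
n=38: window = (6, 2, 4)
n=39: window = (2, 4, 4)
n=40: window = (4, 4, 3)
…
n=340: window = (6, 2, 1)
n=341: window = (2, 1, 1)
n=342: window = (1, 1, 3)
window at n=342 equals window at n=0 → period = 342

342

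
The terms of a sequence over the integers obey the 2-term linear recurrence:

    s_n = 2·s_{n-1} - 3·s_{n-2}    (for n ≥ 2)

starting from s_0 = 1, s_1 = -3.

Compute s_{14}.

-2961

s_2 = 2·-3 + -3·1 = -9
s_3 = 2·-9 + -3·-3 = -9
s_4 = 2·-9 + -3·-9 = 9
s_5 = 2·9 + -3·-9 = 45
s_6 = 2·45 + -3·9 = 63
s_7 = 2·63 + -3·45 = -9
s_8 = 2·-9 + -3·63 = -207
s_9 = 2·-207 + -3·-9 = -387
s_10 = 2·-387 + -3·-207 = -153
s_11 = 2·-153 + -3·-387 = 855
s_12 = 2·855 + -3·-153 = 2169
s_13 = 2·2169 + -3·855 = 1773
s_14 = 2·1773 + -3·2169 = -2961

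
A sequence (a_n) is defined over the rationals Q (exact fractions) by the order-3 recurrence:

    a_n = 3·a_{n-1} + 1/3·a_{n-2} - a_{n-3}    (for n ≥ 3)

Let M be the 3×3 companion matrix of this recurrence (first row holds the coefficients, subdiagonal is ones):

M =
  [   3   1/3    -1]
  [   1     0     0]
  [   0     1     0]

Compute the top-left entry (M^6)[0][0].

(M^6)[0][0] is the top entry after applying M 6 times to the unit state (1, 0, 0). Equivalently it is h_{8} for the auxiliary sequence (h_n) obeying the same recurrence with h_2 = 1 and h_i = 0 for 0 ≤ i < 2:
h_3 = 3·1 + 1/3·0 + -1·0 = 3
h_4 = 3·3 + 1/3·1 + -1·0 = 28/3
h_5 = 3·28/3 + 1/3·3 + -1·1 = 28
h_6 = 3·28 + 1/3·28/3 + -1·3 = 757/9
h_7 = 3·757/9 + 1/3·28 + -1·28/3 = 757/3
h_8 = 3·757/3 + 1/3·757/9 + -1·28 = 20440/27

20440/27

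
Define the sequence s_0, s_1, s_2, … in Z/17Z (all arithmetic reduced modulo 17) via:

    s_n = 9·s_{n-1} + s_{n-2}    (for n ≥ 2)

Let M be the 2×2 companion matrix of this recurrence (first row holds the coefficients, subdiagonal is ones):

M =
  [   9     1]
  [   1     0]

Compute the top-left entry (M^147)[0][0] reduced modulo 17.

14

(M^147)[0][0] is the top entry after applying M 147 times to the unit state (1, 0). Equivalently it is h_{148} for the auxiliary sequence (h_n) obeying the same recurrence with h_1 = 1 and h_i = 0 for 0 ≤ i < 1:
h_2 = 9·1 + 1·0 = 9
h_3 = 9·9 + 1·1 = 14
h_4 = 9·14 + 1·9 = 16
h_5 = 9·16 + 1·14 = 5
h_6 = 9·5 + 1·16 = 10
h_7 = 9·10 + 1·5 = 10
h_8 = 9·10 + 1·10 = 15
h_9 = 9·15 + 1·10 = 9
h_10 = 9·9 + 1·15 = 11
h_11 = 9·11 + 1·9 = 6
h_12 = 9·6 + 1·11 = 14
h_13 = 9·14 + 1·6 = 13
h_14 = 9·13 + 1·14 = 12
h_15 = 9·12 + 1·13 = 2
h_16 = 9·2 + 1·12 = 13
h_17 = 9·13 + 1·2 = 0
h_18 = 9·0 + 1·13 = 13
h_19 = 9·13 + 1·0 = 15
h_20 = 9·15 + 1·13 = 12
h_21 = 9·12 + 1·15 = 4
h_22 = 9·4 + 1·12 = 14
h_23 = 9·14 + 1·4 = 11
h_24 = 9·11 + 1·14 = 11
h_25 = 9·11 + 1·11 = 8
h_26 = 9·8 + 1·11 = 15
h_27 = 9·15 + 1·8 = 7
h_28 = 9·7 + 1·15 = 10
h_29 = 9·10 + 1·7 = 12
h_30 = 9·12 + 1·10 = 16
h_31 = 9·16 + 1·12 = 3
h_32 = 9·3 + 1·16 = 9
h_33 = 9·9 + 1·3 = 16
h_34 = 9·16 + 1·9 = 0
h_35 = 9·0 + 1·16 = 16
h_36 = 9·16 + 1·0 = 8
h_37 = 9·8 + 1·16 = 3
h_38 = 9·3 + 1·8 = 1
h_39 = 9·1 + 1·3 = 12
h_40 = 9·12 + 1·1 = 7
h_41 = 9·7 + 1·12 = 7
h_42 = 9·7 + 1·7 = 2
h_43 = 9·2 + 1·7 = 8
h_44 = 9·8 + 1·2 = 6
h_45 = 9·6 + 1·8 = 11
h_46 = 9·11 + 1·6 = 3
h_47 = 9·3 + 1·11 = 4
h_48 = 9·4 + 1·3 = 5
h_49 = 9·5 + 1·4 = 15
h_50 = 9·15 + 1·5 = 4
h_51 = 9·4 + 1·15 = 0
h_52 = 9·0 + 1·4 = 4
h_53 = 9·4 + 1·0 = 2
h_54 = 9·2 + 1·4 = 5
h_55 = 9·5 + 1·2 = 13
h_56 = 9·13 + 1·5 = 3
h_57 = 9·3 + 1·13 = 6
h_58 = 9·6 + 1·3 = 6
h_59 = 9·6 + 1·6 = 9
h_60 = 9·9 + 1·6 = 2
h_61 = 9·2 + 1·9 = 10
h_62 = 9·10 + 1·2 = 7
h_63 = 9·7 + 1·10 = 5
h_64 = 9·5 + 1·7 = 1
h_65 = 9·1 + 1·5 = 14
h_66 = 9·14 + 1·1 = 8
h_67 = 9·8 + 1·14 = 1
h_68 = 9·1 + 1·8 = 0
h_69 = 9·0 + 1·1 = 1
(h_68, h_69) = (0, 1) = (h_0, h_1), so the sequence has period 68.
148 ≡ 12 (mod 68), hence h_148 = h_12 = 14.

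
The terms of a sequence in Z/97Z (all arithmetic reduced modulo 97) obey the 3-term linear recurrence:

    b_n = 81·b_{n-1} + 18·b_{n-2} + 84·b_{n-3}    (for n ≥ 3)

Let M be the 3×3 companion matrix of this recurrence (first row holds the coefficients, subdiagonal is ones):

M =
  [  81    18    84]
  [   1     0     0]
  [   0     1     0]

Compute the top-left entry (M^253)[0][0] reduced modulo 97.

(M^253)[0][0] is the top entry after applying M 253 times to the unit state (1, 0, 0). Equivalently it is h_{255} for the auxiliary sequence (h_n) obeying the same recurrence with h_2 = 1 and h_i = 0 for 0 ≤ i < 2:
h_3 = 81·1 + 18·0 + 84·0 = 81
h_4 = 81·81 + 18·1 + 84·0 = 80
h_5 = 81·80 + 18·81 + 84·1 = 68
h_6 = 81·68 + 18·80 + 84·81 = 75
h_7 = 81·75 + 18·68 + 84·80 = 51
h_8 = 81·51 + 18·75 + 84·68 = 38
Continuing the recurrence:
  h_9 = 14;  h_10 = 88;  h_11 = 96;  h_12 = 60;  h_13 = 12;  h_14 = 28
  h_15 = 55;  h_16 = 50;  h_17 = 20;  h_18 = 59;  h_19 = 27;  h_20 = 79
  h_21 = 7;  h_22 = 86;  h_23 = 51;  h_24 = 59;  h_25 = 20;  h_26 = 79
  h_27 = 75;  h_28 = 59;  h_29 = 58;  h_30 = 32;  h_31 = 56;  h_32 = 90
  h_33 = 25;  h_34 = 7;  h_35 = 41;  h_36 = 18;  h_37 = 68;  h_38 = 61
  h_39 = 14;  h_40 = 87;  h_41 = 7;  h_42 = 11;  h_43 = 80;  h_44 = 88
  h_45 = 83;  h_46 = 89;  h_47 = 90;  h_48 = 53;  h_49 = 3;  h_50 = 27
  h_51 = 0;  h_52 = 59;  h_53 = 63;  h_54 = 54;  h_55 = 85;  h_56 = 54
  h_57 = 61;  h_58 = 55;  h_59 = 1;  h_60 = 84;  h_61 = 93;  h_62 = 11
  h_63 = 18;  h_64 = 59;  h_65 = 13;  h_66 = 38;  h_67 = 23;  h_68 = 50
  h_69 = 90;  h_70 = 34;  h_71 = 38;  h_72 = 95;  h_73 = 80;  h_74 = 33
  h_75 = 65;  h_76 = 66;  h_77 = 73;  h_78 = 48;  h_79 = 76;  h_80 = 57
  h_81 = 26;  h_82 = 10;  h_83 = 52;  h_84 = 77;  h_85 = 59;  h_86 = 57
  h_87 = 22;  h_88 = 4;  h_89 = 76;  h_90 = 25;  h_91 = 43;  h_92 = 35
  h_93 = 83;  h_94 = 4;  h_95 = 5;  h_96 = 77;  h_97 = 67;  h_98 = 55
  h_99 = 4;  h_100 = 55;  h_101 = 29;  h_102 = 86;  h_103 = 80;  h_104 = 85
  h_105 = 29;  h_106 = 26;  h_107 = 68;  h_108 = 70;  h_109 = 57;  h_110 = 46
  h_111 = 59;  h_112 = 16;  h_113 = 14;  h_114 = 73;  h_115 = 40;  h_116 = 7
  h_117 = 47;  h_118 = 18;  h_119 = 79;  h_120 = 1;  h_121 = 8;  h_122 = 27
  h_123 = 87;  h_124 = 57;  h_125 = 12;  h_126 = 91;  h_127 = 56;  h_128 = 4
  h_129 = 52;  h_130 = 64;  h_131 = 54;  h_132 = 0;  h_133 = 43;  h_134 = 65
  h_135 = 25;  h_136 = 17;  h_137 = 12;  h_138 = 80;  h_139 = 73;  h_140 = 19
  h_141 = 67;  h_142 = 67;  h_143 = 81;  h_144 = 9;  h_145 = 55;  h_146 = 72
  h_147 = 12;  h_148 = 1;  h_149 = 40;  h_150 = 95;  h_151 = 60;  h_152 = 36
  h_153 = 45;  h_154 = 21;  h_155 = 6;  h_156 = 85;  h_157 = 27;  h_158 = 50
  h_159 = 36;  h_160 = 70;  h_161 = 42;  h_162 = 23;  h_163 = 60;  h_164 = 72
  h_165 = 17;  h_166 = 50;  h_167 = 25;  h_168 = 85;  h_169 = 89;  h_170 = 72
  h_171 = 24;  h_172 = 46;  h_173 = 21;  h_174 = 83;  h_175 = 4;  h_176 = 90
  h_177 = 75;  h_178 = 77;  h_179 = 15;  h_180 = 74;  h_181 = 25;  h_182 = 58
  h_183 = 15;  h_184 = 91;  h_185 = 0;  h_186 = 85;  h_187 = 76;  h_188 = 23
  h_189 = 89;  h_190 = 39;  h_191 = 0;  h_192 = 30;  h_193 = 80;  h_194 = 36
  h_195 = 86;  h_196 = 75;  h_197 = 74;  h_198 = 18;  h_199 = 69;  h_200 = 4
  h_201 = 71;  h_202 = 76;  h_203 = 10;  h_204 = 91;  h_205 = 64;  h_206 = 96
  h_207 = 82;  h_208 = 69;  h_209 = 94;  h_210 = 30;  h_211 = 24;  h_212 = 1
  h_213 = 26;  h_214 = 66;  h_215 = 78;  h_216 = 87;  h_217 = 27;  h_218 = 23
  h_219 = 54;  h_220 = 72;  h_221 = 6;  h_222 = 13;  h_223 = 31;  h_224 = 48
  h_225 = 9;  h_226 = 26;  h_227 = 92;  h_228 = 43;  h_229 = 48;  h_230 = 71
  h_231 = 42;  h_232 = 79;  h_233 = 24;  h_234 = 7;  h_235 = 69;  h_236 = 68
  h_237 = 63;  h_238 = 95;  h_239 = 88;  h_240 = 65;  h_241 = 85;  h_242 = 24
  h_243 = 10;  h_244 = 40;  h_245 = 4;  h_246 = 41;  h_247 = 60;  h_248 = 17
  h_249 = 81;  h_250 = 73;  h_251 = 69;  h_252 = 30;  h_253 = 7
h_254 = 81·7 + 18·30 + 84·69 = 16
h_255 = 81·16 + 18·7 + 84·30 = 62

62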